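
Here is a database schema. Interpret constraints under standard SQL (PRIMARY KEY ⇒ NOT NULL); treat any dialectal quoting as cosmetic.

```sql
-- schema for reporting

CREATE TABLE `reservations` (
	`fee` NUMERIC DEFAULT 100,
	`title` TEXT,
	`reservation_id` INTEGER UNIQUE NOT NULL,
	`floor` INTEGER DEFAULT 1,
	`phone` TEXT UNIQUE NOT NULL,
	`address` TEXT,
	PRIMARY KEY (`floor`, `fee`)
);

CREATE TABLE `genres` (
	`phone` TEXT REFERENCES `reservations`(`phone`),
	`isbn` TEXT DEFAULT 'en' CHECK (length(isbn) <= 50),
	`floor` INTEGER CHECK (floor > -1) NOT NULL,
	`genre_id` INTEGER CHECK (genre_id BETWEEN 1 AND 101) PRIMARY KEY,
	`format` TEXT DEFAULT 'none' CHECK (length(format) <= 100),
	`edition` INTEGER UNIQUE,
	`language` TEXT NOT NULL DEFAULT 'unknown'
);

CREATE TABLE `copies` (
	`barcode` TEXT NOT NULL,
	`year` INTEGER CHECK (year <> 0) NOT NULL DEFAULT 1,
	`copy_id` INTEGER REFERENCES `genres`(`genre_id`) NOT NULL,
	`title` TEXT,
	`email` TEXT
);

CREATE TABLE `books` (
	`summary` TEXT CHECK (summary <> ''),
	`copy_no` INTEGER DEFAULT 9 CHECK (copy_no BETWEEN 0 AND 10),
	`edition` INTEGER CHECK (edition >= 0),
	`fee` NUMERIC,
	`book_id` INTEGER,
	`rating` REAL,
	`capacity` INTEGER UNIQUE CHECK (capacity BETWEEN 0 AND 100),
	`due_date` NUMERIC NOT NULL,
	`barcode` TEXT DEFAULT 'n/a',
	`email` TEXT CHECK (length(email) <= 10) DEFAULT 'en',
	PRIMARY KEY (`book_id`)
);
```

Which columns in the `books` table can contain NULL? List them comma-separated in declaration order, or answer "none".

- summary: CHECK does not forbid NULL (a CHECK constraint passes when its expression is NULL) → nullable.
- copy_no: CHECK does not forbid NULL (a CHECK constraint passes when its expression is NULL) → nullable.
- edition: CHECK does not forbid NULL (a CHECK constraint passes when its expression is NULL) → nullable.
- fee: no NOT NULL constraint applies → nullable.
- book_id: part of the PRIMARY KEY, which implies NOT NULL → not nullable.
- rating: no NOT NULL constraint applies → nullable.
- capacity: CHECK does not forbid NULL (a CHECK constraint passes when its expression is NULL) → nullable.
- due_date: declared NOT NULL → not nullable.
- barcode: DEFAULT only fills an omitted column; an explicit NULL is still allowed → nullable.
- email: CHECK does not forbid NULL (a CHECK constraint passes when its expression is NULL) → nullable.

summary, copy_no, edition, fee, rating, capacity, barcode, email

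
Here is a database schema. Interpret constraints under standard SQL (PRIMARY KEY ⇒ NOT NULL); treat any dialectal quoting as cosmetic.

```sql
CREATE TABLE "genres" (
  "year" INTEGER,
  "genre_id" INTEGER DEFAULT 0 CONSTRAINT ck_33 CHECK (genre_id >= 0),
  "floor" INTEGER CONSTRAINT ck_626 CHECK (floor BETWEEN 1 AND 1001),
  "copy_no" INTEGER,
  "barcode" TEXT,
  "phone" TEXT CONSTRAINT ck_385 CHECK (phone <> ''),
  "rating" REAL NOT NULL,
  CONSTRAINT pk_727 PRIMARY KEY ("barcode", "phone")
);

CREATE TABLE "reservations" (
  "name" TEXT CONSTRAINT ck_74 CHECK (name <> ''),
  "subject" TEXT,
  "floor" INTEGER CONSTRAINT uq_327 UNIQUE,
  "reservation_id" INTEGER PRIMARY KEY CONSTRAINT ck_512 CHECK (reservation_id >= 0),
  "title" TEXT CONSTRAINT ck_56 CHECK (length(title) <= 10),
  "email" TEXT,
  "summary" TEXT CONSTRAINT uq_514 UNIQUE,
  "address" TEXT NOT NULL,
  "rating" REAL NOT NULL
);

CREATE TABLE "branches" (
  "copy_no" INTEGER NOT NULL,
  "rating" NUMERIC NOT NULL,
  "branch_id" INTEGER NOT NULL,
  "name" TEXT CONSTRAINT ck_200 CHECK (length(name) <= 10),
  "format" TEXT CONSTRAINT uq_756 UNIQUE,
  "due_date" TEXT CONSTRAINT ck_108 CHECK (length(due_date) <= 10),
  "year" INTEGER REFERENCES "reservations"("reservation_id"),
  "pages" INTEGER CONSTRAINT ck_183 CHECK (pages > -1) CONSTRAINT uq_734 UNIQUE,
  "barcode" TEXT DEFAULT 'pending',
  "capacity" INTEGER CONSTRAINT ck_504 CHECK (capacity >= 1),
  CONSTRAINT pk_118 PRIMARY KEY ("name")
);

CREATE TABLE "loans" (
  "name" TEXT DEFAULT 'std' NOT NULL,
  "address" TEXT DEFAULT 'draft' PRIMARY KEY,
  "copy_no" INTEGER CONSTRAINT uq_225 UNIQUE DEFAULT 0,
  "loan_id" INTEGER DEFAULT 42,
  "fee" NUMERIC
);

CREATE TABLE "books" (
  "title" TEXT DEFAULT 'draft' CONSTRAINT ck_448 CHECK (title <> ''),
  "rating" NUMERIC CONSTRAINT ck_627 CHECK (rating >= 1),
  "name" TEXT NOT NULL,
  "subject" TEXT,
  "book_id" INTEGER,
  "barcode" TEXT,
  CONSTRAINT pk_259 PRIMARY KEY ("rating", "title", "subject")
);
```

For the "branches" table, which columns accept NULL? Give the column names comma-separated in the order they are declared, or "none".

- copy_no: declared NOT NULL → not nullable.
- rating: declared NOT NULL → not nullable.
- branch_id: declared NOT NULL → not nullable.
- name: part of the PRIMARY KEY, which implies NOT NULL → not nullable.
- format: UNIQUE does not imply NOT NULL → nullable.
- due_date: CHECK does not forbid NULL (a CHECK constraint passes when its expression is NULL) → nullable.
- year: a foreign key column may be NULL unless separately constrained → nullable.
- pages: CHECK does not forbid NULL (a CHECK constraint passes when its expression is NULL) → nullable.
- barcode: DEFAULT only fills an omitted column; an explicit NULL is still allowed → nullable.
- capacity: CHECK does not forbid NULL (a CHECK constraint passes when its expression is NULL) → nullable.

format, due_date, year, pages, barcode, capacity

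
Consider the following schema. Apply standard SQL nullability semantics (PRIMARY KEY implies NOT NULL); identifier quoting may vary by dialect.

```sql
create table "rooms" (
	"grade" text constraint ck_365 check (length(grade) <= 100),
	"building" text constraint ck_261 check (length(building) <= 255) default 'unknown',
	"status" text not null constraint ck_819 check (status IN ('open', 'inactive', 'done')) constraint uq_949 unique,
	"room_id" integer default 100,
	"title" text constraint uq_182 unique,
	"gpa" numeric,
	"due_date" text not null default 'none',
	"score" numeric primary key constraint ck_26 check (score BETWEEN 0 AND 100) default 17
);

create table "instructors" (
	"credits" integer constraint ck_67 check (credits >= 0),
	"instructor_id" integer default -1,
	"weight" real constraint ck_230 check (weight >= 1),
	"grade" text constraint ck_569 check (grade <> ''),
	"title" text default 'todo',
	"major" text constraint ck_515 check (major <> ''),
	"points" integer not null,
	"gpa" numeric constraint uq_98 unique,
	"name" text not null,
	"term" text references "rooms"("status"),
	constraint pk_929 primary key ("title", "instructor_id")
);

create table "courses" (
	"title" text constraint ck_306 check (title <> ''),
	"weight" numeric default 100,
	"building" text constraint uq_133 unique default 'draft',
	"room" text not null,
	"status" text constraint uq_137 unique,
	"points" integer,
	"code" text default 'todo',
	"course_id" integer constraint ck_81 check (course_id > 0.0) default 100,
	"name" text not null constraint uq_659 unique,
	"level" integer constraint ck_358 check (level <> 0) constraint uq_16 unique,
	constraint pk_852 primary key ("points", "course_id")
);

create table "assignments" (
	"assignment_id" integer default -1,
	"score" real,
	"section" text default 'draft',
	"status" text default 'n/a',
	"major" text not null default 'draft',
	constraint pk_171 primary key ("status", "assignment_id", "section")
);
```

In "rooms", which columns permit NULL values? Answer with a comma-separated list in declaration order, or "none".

grade, building, room_id, title, gpa

- grade: CHECK does not forbid NULL (a CHECK constraint passes when its expression is NULL) → nullable.
- building: CHECK does not forbid NULL (a CHECK constraint passes when its expression is NULL) → nullable.
- status: declared NOT NULL → not nullable.
- room_id: DEFAULT only fills an omitted column; an explicit NULL is still allowed → nullable.
- title: UNIQUE does not imply NOT NULL → nullable.
- gpa: no NOT NULL constraint applies → nullable.
- due_date: declared NOT NULL → not nullable.
- score: part of the PRIMARY KEY, which implies NOT NULL → not nullable.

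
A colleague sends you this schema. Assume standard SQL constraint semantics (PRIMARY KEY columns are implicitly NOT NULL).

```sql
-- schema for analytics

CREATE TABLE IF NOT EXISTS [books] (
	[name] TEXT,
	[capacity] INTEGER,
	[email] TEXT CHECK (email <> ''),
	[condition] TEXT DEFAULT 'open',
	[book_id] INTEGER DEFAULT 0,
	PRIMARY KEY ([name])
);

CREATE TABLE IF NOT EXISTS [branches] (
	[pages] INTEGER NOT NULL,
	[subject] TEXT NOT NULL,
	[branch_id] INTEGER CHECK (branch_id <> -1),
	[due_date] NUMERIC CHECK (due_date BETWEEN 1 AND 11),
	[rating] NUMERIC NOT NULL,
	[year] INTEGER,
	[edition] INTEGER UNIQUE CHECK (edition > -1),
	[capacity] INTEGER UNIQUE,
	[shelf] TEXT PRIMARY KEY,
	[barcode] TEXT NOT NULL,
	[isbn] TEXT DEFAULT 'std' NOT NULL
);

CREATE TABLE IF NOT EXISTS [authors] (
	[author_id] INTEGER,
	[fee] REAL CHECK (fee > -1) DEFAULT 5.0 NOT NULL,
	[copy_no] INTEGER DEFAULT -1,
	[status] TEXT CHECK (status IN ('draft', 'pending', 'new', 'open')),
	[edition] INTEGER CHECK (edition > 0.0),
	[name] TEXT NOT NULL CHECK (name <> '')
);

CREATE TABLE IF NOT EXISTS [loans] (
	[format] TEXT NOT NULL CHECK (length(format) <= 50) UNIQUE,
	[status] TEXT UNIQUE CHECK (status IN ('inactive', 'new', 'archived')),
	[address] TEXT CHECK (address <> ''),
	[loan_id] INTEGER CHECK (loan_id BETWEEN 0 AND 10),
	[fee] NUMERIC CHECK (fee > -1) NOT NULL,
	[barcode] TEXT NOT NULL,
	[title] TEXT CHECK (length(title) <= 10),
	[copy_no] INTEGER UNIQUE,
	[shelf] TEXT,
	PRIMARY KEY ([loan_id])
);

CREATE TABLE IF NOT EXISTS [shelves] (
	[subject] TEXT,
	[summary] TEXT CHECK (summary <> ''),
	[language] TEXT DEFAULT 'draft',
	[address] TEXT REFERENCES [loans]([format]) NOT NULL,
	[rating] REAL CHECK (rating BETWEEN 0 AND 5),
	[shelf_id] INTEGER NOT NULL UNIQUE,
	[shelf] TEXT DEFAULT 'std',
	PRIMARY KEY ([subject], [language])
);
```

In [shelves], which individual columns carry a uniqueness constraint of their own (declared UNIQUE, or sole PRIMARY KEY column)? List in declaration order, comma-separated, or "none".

shelf_id

- subject: part of a composite PRIMARY KEY — only the tuple is unique, not this column on its own.
- summary: no UNIQUE or single-column PK constraint.
- language: part of a composite PRIMARY KEY — only the tuple is unique, not this column on its own.
- address: no UNIQUE or single-column PK constraint.
- rating: no UNIQUE or single-column PK constraint.
- shelf_id: declared UNIQUE → unique.
- shelf: no UNIQUE or single-column PK constraint.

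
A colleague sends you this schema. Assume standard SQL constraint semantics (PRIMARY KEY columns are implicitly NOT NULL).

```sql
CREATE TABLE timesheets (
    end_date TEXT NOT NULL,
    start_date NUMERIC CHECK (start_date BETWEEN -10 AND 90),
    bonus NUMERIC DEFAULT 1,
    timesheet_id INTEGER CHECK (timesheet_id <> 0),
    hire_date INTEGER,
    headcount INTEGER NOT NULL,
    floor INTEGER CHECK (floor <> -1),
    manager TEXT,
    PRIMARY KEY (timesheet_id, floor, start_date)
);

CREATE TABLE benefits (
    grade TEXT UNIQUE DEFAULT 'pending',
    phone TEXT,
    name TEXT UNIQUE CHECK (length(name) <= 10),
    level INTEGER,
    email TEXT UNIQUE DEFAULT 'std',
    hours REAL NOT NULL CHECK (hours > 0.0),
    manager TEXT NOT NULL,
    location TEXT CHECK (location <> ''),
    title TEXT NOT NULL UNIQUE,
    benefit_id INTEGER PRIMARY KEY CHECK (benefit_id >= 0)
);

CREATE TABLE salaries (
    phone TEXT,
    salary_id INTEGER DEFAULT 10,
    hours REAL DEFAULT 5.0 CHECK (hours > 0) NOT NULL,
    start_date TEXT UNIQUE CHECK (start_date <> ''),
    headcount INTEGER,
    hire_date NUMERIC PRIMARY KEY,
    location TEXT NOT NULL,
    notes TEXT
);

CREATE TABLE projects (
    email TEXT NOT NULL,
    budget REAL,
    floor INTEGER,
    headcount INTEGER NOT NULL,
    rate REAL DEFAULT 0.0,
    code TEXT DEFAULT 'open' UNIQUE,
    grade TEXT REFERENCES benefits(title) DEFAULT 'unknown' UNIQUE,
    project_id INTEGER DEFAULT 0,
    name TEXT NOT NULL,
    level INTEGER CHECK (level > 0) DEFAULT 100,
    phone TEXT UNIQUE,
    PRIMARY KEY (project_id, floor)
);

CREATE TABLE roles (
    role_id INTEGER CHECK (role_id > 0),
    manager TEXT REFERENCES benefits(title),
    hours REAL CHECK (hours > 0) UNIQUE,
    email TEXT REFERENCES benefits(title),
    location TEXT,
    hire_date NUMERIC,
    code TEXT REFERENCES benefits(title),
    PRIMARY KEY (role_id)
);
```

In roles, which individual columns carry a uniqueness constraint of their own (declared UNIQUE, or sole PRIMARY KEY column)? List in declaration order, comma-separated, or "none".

role_id, hours

- role_id: single-column PRIMARY KEY → unique.
- manager: no UNIQUE or single-column PK constraint.
- hours: declared UNIQUE → unique.
- email: no UNIQUE or single-column PK constraint.
- location: no UNIQUE or single-column PK constraint.
- hire_date: no UNIQUE or single-column PK constraint.
- code: no UNIQUE or single-column PK constraint.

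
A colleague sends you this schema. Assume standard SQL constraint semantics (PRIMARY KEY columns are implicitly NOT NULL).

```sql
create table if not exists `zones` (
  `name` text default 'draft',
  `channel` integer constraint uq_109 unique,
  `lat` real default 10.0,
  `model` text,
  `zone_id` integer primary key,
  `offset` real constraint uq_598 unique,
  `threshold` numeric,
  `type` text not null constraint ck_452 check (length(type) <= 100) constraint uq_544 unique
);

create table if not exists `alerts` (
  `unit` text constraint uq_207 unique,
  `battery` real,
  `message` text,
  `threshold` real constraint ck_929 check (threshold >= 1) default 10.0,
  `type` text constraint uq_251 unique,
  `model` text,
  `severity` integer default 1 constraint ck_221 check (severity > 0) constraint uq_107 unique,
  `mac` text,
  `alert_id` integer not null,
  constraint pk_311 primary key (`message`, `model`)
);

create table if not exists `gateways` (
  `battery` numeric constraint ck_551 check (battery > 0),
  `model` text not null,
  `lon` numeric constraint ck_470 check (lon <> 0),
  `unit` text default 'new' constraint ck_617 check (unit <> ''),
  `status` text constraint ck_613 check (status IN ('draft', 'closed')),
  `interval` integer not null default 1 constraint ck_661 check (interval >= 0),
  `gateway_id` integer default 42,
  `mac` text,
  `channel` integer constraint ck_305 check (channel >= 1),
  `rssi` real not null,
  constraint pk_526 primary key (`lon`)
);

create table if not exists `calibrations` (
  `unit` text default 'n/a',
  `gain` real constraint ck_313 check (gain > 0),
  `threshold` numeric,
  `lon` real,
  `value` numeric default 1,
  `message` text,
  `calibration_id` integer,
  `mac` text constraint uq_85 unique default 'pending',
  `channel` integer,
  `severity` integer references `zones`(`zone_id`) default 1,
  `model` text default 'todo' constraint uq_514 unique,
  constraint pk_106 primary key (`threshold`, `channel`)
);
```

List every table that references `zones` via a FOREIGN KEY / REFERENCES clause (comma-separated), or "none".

calibrations

- calibrations.severity references zones(zone_id).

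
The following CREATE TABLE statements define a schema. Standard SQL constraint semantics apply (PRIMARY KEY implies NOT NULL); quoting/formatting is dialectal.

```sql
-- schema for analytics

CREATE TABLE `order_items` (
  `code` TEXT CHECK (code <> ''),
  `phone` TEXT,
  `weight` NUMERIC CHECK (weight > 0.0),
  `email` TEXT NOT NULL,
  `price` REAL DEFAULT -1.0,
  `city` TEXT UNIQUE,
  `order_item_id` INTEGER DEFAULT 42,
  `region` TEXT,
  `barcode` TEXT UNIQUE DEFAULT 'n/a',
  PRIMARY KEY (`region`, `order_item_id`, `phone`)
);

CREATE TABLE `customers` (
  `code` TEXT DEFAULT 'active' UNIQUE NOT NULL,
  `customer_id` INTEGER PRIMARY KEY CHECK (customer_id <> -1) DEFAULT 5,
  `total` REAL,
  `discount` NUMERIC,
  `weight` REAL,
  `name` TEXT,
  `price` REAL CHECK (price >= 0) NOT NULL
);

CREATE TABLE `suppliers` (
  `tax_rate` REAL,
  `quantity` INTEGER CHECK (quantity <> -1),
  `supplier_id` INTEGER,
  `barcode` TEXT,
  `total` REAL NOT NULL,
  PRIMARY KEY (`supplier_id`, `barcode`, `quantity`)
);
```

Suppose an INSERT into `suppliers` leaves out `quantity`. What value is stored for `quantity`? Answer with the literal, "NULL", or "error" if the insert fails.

error

quantity has no DEFAULT clause.
Omitting it would insert NULL, but it is part of the PRIMARY KEY, so the INSERT fails.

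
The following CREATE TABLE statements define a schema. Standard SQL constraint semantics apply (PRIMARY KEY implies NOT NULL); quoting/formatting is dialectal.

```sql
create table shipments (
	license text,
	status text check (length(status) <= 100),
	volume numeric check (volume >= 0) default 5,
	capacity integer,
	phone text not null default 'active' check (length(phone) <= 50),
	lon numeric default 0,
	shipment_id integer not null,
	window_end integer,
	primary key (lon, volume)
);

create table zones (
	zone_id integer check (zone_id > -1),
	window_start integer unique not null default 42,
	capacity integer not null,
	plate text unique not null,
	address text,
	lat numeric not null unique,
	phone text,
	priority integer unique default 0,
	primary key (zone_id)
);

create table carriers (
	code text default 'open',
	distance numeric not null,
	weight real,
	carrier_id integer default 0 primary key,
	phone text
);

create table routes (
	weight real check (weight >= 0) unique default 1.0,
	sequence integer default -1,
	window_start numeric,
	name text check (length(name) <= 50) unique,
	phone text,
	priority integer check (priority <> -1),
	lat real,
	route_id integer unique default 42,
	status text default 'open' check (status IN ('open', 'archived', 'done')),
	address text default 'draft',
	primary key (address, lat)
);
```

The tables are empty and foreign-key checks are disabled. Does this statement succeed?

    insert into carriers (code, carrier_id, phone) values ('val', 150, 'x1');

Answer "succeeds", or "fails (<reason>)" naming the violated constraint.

fails (NOT NULL on distance)

distance is omitted from the column list and has no DEFAULT, so it would receive NULL.
But distance is declared NOT NULL.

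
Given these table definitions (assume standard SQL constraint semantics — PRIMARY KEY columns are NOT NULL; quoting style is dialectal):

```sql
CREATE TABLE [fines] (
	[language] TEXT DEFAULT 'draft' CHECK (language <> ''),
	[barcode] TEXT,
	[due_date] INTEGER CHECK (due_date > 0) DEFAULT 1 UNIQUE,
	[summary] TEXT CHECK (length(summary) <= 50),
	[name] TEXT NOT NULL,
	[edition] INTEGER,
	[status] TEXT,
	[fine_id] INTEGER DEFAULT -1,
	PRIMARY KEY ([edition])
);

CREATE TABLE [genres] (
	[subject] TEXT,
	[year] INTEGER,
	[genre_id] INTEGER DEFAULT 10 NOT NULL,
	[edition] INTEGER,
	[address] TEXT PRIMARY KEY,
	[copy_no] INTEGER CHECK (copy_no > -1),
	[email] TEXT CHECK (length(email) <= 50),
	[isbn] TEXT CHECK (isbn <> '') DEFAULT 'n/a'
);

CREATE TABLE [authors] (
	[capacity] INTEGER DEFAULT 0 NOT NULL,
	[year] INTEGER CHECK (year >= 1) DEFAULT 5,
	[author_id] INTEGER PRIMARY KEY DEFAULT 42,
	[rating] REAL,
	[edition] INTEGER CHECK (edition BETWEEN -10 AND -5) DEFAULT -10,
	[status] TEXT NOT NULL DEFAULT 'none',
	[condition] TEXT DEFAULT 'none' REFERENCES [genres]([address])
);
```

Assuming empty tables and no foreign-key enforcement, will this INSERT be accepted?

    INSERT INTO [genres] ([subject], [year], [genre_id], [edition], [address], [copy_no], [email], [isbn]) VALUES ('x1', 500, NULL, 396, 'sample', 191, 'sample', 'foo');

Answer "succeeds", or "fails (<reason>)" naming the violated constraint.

fails (NOT NULL on genre_id)

genre_id is explicitly set to NULL, but genre_id is declared NOT NULL.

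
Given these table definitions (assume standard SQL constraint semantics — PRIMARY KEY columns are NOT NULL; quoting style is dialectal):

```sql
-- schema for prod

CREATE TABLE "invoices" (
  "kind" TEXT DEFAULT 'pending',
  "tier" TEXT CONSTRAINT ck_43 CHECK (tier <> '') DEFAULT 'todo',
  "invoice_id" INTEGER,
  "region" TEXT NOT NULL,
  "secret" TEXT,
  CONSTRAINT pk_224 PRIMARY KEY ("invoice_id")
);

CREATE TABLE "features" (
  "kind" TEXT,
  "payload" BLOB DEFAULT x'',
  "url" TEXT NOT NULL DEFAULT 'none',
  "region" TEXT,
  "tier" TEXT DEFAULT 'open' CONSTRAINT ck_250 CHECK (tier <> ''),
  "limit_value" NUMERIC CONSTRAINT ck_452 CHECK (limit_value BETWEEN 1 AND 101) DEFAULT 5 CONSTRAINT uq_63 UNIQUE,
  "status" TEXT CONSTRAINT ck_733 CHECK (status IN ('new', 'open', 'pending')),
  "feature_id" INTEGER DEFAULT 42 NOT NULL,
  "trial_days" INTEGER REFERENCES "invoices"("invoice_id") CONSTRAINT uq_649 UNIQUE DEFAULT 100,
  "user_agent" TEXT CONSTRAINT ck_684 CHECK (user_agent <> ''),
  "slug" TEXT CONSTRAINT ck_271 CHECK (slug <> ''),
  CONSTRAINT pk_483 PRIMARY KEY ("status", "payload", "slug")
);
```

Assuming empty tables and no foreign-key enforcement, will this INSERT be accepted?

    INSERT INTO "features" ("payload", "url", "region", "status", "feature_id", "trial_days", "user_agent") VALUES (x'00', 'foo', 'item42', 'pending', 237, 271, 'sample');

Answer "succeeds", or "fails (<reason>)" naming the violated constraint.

fails (NOT NULL on slug)

slug is omitted from the column list and has no DEFAULT, so it would receive NULL.
But slug is part of the PRIMARY KEY (implied NOT NULL).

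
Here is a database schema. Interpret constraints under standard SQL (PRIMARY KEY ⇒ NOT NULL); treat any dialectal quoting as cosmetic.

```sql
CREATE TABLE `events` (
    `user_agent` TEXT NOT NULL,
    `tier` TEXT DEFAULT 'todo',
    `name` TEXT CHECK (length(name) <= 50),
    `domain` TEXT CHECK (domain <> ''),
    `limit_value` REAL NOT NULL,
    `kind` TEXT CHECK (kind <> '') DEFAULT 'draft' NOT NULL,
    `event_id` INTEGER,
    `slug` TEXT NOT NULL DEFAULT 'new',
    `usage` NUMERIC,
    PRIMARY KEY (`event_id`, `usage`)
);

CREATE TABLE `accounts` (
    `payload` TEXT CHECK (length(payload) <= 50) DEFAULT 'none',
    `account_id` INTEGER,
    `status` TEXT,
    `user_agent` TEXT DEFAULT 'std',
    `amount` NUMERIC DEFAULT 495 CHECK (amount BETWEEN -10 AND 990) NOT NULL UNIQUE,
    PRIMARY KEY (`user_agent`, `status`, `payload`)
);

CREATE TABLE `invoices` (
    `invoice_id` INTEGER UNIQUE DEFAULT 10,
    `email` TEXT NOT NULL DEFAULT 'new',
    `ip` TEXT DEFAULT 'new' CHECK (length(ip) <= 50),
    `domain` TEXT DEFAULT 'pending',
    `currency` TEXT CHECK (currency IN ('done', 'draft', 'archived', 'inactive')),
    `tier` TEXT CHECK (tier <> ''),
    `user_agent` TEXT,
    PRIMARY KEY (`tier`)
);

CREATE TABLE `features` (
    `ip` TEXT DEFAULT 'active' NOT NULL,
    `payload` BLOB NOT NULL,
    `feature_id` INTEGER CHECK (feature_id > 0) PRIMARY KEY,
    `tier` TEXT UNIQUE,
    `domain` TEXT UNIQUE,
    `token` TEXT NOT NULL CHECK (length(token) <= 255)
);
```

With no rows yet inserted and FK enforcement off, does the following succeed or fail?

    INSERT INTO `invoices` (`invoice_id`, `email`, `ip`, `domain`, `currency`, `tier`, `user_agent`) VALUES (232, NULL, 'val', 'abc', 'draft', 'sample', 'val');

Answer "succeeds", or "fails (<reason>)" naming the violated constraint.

email is explicitly set to NULL, but email is declared NOT NULL.

fails (NOT NULL on email)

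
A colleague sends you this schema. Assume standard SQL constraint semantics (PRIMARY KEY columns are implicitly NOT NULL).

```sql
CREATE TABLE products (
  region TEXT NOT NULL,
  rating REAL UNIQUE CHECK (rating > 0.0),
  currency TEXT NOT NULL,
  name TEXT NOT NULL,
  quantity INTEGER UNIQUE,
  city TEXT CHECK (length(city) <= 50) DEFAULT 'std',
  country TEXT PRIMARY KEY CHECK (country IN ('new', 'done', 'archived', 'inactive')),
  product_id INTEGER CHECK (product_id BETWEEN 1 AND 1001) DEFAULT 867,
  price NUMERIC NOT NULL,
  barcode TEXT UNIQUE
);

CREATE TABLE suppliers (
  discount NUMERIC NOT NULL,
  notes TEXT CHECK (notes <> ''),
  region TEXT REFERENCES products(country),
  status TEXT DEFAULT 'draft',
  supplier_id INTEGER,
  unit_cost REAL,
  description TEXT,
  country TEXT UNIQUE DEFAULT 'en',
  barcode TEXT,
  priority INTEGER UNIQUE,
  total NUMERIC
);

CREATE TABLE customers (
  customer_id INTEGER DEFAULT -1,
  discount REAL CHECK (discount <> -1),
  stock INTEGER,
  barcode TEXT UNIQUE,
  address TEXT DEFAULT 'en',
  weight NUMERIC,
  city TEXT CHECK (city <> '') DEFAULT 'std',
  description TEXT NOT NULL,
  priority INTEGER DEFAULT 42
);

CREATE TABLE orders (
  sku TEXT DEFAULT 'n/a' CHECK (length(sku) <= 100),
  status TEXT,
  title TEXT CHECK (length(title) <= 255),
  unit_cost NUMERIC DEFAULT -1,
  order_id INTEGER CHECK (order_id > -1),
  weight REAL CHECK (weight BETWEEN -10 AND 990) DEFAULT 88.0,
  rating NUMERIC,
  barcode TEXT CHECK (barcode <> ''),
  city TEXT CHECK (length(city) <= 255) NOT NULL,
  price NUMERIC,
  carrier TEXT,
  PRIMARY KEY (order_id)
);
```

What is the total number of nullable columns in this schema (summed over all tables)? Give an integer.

32

products: 5 nullable (rating, quantity, city, product_id, barcode — PK (country) and explicit NOT NULL columns excluded).
suppliers: 10 nullable (notes, region, status, supplier_id, unit_cost, description, country, barcode, priority, total — PK none and explicit NOT NULL columns excluded).
customers: 8 nullable (customer_id, discount, stock, barcode, address, weight, city, priority — PK none and explicit NOT NULL columns excluded).
orders: 9 nullable (sku, status, title, unit_cost, weight, rating, barcode, price, carrier — PK (order_id) and explicit NOT NULL columns excluded).
Total: 5 + 10 + 8 + 9 = 32.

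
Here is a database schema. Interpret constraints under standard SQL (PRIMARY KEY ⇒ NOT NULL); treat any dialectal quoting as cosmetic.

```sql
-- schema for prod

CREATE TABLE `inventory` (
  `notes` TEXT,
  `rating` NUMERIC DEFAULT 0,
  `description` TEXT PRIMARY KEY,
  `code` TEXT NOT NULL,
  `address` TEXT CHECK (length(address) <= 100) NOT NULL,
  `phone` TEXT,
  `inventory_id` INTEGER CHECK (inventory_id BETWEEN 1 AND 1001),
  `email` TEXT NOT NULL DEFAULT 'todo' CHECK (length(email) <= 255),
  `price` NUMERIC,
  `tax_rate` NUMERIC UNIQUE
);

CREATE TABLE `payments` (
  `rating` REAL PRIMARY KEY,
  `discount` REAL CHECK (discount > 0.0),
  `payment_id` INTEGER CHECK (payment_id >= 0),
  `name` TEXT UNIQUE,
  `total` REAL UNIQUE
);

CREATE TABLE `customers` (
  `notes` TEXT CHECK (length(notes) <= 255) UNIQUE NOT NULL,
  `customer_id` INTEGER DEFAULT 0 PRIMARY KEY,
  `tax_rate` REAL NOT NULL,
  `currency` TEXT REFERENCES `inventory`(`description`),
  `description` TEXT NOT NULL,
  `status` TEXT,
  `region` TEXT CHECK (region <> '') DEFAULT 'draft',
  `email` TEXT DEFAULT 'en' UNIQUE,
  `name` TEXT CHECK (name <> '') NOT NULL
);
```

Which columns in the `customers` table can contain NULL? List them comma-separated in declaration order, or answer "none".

- notes: declared NOT NULL → not nullable.
- customer_id: part of the PRIMARY KEY, which implies NOT NULL → not nullable.
- tax_rate: declared NOT NULL → not nullable.
- currency: a foreign key column may be NULL unless separately constrained → nullable.
- description: declared NOT NULL → not nullable.
- status: no NOT NULL constraint applies → nullable.
- region: CHECK does not forbid NULL (a CHECK constraint passes when its expression is NULL) → nullable.
- email: UNIQUE does not imply NOT NULL → nullable.
- name: declared NOT NULL → not nullable.

currency, status, region, email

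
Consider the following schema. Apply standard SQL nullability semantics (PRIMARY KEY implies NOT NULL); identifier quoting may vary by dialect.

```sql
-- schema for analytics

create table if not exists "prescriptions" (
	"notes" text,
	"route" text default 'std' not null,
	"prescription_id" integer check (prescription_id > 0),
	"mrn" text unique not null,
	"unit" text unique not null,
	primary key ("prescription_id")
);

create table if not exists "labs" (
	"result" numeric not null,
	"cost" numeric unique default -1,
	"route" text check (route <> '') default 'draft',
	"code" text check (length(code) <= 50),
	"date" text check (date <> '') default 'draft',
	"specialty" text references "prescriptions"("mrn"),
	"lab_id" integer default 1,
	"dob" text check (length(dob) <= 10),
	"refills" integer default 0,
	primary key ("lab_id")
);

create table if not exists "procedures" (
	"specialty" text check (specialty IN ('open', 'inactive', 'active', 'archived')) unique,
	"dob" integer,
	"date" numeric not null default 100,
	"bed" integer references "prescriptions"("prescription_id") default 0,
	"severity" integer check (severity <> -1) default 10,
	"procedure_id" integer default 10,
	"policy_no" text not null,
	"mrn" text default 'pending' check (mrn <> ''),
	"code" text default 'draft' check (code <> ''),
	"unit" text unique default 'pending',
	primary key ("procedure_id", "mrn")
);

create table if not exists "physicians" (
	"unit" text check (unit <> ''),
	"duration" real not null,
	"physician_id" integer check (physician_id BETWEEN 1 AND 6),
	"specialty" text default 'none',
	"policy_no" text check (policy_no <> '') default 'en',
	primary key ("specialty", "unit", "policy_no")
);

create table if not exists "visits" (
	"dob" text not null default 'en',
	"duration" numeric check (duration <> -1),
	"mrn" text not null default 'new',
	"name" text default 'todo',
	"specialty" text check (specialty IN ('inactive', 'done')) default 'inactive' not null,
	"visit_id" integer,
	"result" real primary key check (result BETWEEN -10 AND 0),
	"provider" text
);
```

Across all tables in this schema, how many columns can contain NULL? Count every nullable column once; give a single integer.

19

prescriptions: 1 nullable (notes — PK (prescription_id) and explicit NOT NULL columns excluded).
labs: 7 nullable (cost, route, code, date, specialty, dob, refills — PK (lab_id) and explicit NOT NULL columns excluded).
procedures: 6 nullable (specialty, dob, bed, severity, code, unit — PK (procedure_id, mrn) and explicit NOT NULL columns excluded).
physicians: 1 nullable (physician_id — PK (specialty, unit, policy_no) and explicit NOT NULL columns excluded).
visits: 4 nullable (duration, name, visit_id, provider — PK (result) and explicit NOT NULL columns excluded).
Total: 1 + 7 + 6 + 1 + 4 = 19.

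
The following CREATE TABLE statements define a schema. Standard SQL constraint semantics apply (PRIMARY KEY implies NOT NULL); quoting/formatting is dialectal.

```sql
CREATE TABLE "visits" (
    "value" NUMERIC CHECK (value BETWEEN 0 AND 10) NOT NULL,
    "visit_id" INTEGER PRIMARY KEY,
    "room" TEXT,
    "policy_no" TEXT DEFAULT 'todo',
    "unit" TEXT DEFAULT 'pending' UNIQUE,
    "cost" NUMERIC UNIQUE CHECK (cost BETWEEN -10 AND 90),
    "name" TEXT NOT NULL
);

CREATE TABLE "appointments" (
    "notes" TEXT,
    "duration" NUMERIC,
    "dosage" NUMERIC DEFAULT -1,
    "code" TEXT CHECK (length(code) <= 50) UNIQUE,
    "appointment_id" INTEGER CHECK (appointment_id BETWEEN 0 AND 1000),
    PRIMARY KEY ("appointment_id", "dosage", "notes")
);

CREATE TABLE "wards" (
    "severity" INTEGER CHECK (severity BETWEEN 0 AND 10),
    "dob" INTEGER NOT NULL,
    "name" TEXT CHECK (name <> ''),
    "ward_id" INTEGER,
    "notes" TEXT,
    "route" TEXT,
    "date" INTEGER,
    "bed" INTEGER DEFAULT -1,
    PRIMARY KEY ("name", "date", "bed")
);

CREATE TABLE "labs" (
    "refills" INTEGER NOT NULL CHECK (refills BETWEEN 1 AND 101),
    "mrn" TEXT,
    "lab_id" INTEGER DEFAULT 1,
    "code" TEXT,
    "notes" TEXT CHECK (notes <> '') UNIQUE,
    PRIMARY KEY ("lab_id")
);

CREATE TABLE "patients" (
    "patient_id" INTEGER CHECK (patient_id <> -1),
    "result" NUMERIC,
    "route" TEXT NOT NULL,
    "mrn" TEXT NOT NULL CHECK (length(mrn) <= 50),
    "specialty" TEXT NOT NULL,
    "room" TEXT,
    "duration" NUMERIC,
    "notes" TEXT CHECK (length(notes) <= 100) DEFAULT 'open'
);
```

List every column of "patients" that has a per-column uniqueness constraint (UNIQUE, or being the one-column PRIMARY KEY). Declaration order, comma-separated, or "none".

none

- patient_id: no UNIQUE or single-column PK constraint.
- result: no UNIQUE or single-column PK constraint.
- route: no UNIQUE or single-column PK constraint.
- mrn: no UNIQUE or single-column PK constraint.
- specialty: no UNIQUE or single-column PK constraint.
- room: no UNIQUE or single-column PK constraint.
- duration: no UNIQUE or single-column PK constraint.
- notes: no UNIQUE or single-column PK constraint.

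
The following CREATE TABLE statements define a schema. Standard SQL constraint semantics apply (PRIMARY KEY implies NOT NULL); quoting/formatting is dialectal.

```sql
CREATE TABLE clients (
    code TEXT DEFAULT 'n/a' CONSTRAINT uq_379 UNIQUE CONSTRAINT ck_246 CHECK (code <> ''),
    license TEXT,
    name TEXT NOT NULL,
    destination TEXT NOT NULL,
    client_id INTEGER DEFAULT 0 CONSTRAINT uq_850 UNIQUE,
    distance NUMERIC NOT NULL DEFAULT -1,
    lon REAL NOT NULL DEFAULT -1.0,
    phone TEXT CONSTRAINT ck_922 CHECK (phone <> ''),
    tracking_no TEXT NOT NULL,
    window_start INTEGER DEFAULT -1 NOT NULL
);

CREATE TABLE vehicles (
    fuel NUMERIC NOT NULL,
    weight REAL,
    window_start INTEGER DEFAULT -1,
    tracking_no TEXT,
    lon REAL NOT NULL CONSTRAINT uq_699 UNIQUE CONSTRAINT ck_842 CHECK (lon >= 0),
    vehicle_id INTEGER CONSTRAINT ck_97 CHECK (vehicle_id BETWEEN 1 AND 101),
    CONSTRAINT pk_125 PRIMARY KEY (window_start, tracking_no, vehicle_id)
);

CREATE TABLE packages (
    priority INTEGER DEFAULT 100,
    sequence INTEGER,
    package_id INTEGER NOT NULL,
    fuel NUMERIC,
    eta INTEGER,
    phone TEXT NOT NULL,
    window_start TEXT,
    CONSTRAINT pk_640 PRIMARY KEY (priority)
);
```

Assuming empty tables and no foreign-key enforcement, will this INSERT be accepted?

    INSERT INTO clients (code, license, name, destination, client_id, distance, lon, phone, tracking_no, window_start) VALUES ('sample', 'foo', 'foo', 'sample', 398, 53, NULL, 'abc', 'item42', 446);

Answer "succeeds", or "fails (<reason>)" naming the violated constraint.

fails (NOT NULL on lon)

lon is explicitly set to NULL, but lon is declared NOT NULL.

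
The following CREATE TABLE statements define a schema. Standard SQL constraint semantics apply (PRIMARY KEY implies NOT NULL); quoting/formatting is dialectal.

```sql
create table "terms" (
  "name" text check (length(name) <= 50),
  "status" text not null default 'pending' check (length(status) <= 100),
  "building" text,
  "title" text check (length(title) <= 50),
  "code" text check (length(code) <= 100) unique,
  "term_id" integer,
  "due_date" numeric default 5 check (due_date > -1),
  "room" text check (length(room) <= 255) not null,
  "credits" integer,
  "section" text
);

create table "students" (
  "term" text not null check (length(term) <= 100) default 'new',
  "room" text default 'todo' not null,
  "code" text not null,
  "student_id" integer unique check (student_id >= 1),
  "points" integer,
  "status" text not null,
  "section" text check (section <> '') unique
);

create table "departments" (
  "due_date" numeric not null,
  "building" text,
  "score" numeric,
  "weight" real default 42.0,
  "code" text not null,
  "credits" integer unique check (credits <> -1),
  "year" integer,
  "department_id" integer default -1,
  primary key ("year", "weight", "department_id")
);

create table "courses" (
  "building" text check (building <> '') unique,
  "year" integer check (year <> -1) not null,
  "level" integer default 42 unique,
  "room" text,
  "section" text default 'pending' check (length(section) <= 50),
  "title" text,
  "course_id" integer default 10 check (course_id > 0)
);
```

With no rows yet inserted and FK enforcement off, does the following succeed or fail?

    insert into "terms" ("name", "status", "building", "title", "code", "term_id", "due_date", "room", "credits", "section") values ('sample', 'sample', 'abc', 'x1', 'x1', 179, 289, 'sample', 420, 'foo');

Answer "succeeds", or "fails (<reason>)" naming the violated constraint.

NOT NULL columns: room is supplied; status is supplied.
CHECK constraints: 'sample' satisfies (length(name) <= 50); 'sample' satisfies (length(status) <= 100); 'x1' satisfies (length(title) <= 50); 'x1' satisfies (length(code) <= 100); 289 satisfies (due_date > -1); 'sample' satisfies (length(room) <= 255).
No constraint is violated.

succeeds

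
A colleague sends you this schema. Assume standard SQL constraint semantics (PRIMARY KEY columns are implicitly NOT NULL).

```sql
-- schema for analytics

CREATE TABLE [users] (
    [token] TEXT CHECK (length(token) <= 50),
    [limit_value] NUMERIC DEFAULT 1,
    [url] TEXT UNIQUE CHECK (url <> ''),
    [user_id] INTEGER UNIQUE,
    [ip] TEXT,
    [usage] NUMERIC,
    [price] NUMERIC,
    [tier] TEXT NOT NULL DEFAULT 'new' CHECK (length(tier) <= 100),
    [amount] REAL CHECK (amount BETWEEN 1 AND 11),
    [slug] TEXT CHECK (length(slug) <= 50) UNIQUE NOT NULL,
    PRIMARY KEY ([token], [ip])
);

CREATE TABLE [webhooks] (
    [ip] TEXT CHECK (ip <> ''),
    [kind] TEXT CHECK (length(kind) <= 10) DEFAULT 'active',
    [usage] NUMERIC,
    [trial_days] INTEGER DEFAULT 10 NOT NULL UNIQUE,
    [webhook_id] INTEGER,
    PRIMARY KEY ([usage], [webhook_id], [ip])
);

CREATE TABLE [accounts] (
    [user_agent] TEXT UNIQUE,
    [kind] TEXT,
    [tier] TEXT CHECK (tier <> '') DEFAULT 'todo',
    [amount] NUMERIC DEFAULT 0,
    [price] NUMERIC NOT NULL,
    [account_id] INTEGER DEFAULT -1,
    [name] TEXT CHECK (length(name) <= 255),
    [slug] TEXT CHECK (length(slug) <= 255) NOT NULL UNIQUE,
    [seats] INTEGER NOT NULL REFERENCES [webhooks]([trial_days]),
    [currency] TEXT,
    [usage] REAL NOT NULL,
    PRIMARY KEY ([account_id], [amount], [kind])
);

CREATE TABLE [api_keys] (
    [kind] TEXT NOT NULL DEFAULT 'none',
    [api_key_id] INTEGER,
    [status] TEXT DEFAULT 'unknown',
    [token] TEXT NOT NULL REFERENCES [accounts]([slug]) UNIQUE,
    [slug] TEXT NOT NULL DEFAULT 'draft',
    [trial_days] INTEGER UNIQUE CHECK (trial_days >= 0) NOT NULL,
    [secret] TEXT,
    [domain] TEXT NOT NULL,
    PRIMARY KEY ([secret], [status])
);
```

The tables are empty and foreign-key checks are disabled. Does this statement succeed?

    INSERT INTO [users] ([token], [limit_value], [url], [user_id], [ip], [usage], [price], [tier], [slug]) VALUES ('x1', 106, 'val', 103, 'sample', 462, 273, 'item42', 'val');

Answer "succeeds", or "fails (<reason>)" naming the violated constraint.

succeeds

NOT NULL columns: ip is supplied; slug is supplied; tier is supplied; token is supplied.
CHECK constraints: 'x1' satisfies (length(token) <= 50); 'val' satisfies (url <> ''); 'item42' satisfies (length(tier) <= 100); 'val' satisfies (length(slug) <= 50).
No constraint is violated.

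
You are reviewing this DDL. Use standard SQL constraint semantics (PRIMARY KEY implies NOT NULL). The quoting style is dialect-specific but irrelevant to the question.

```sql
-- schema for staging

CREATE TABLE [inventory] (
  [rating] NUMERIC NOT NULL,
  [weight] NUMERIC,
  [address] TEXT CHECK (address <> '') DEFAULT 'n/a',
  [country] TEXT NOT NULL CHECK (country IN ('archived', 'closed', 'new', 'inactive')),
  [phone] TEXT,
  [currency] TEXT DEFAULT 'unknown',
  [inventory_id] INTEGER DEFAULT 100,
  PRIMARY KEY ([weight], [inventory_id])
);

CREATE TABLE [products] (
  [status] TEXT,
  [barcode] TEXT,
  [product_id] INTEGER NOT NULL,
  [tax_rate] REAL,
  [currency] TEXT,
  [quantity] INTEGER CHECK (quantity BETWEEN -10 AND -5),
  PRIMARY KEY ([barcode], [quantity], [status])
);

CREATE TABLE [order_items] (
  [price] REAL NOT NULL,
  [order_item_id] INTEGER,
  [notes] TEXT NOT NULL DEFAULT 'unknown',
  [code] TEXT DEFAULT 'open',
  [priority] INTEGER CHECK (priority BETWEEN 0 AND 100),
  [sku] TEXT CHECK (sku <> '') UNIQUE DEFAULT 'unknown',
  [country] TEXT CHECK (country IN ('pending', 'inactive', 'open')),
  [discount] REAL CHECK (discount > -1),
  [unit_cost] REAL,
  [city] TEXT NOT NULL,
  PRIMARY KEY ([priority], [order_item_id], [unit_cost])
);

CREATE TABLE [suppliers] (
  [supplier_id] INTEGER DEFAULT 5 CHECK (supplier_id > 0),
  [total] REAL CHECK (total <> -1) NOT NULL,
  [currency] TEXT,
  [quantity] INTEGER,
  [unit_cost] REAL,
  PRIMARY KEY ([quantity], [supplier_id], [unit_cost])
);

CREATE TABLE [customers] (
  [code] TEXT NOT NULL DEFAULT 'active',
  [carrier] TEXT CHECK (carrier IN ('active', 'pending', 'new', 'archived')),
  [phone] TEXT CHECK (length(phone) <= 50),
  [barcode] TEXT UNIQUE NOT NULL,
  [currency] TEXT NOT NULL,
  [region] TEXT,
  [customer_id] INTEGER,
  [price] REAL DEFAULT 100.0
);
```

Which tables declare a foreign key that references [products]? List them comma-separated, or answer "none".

none

No REFERENCES clause anywhere in the schema names products.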